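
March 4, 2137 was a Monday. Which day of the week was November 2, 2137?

March 2137: 31 − 4 = 27 days remain.
Then April (30), May (31), June (30), July (31), August (31), September (30), October (31): 30 + 31 + 30 + 31 + 31 + 30 + 31 = 214 days.
November 1–2, 2137: 2 days.
Total: 27 + 214 + 2 = 243 days.
243 mod 7 = 5, so 5 days after Monday is Saturday.

Saturday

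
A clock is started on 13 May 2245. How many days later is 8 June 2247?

756

May 13, 2245 → May 13, 2246: 365 days.
May 13, 2246 → May 13, 2247: 365 days.
May 2247: 31 − 13 = 18 days remain.
June 1–8, 2247: 8 days.
Residual: 26 days.
Total: 756 days.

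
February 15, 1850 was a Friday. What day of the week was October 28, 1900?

Day-of-year of February 15, 1850: 46.
Day-of-year of October 28, 1900: 301.
1850 has 365 days, so 365 − 46 = 319 days remain in 1850.
Full years 1851–1899: 37 common + 12 leap = 37×365 + 12×366 = 17897 days.
Total: 319 + 17897 + 301 = 18517 days.
18517 mod 7 = 2, so 2 days after Friday is Sunday.

Sunday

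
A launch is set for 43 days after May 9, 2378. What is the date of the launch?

June 21, 2378

Count 43 days after May 9, 2378:
May 2378: 31 − 9 = 22 days remain.
June 1–21, 2378: 21 days.
Total: 22 + 21 = 43 days.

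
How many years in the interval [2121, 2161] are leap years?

Years divisible by 4 in [2121, 2161]: 2124, 2128, 2132, 2136, 2140, 2144, 2148, 2152, 2156, 2160.
No century exceptions apply. Count: 10.

10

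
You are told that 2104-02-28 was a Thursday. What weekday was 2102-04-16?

Sunday

Count forward from the earlier date (April 16, 2102) to the later (February 28, 2104):
April 16, 2102 → April 16, 2103: 365 days.
April 2103: 30 − 16 = 14 days remain.
Then 9 full months totalling 276 days.
February 1–28, 2104: 28 days (2104 is a leap year).
Residual: 318 days.
Total: 683 days.
683 mod 7 = 4, so 4 days before Thursday is Sunday.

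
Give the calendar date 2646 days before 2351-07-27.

2344-04-28

Count 2646 days before July 27, 2351:
Day-of-year of April 28, 2344: 119.
Day-of-year of July 27, 2351: 208.
2344 has 366 days, so 366 − 119 = 247 days remain in 2344.
Full years: 2345: 365; 2346: 365; 2347: 365; 2348: 366; 2349: 365; 2350: 365. Sum = 2191.
Total: 247 + 2191 + 208 = 2646 days.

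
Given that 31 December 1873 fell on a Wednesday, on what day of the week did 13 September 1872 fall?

Count forward from the earlier date (September 13, 1872) to the later (December 31, 1873):
September 1872: 30 − 13 = 17 days remain.
Then 14 full months totalling 426 days.
December 1–31, 1873: 31 days.
Total: 17 + 426 + 31 = 474 days.
474 mod 7 = 5, so 5 days before Wednesday is Friday.

Friday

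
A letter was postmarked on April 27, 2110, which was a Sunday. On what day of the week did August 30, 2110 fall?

April 2110: 30 − 27 = 3 days remain.
Then May (31), June (30), July (31): 31 + 30 + 31 = 92 days.
August 1–30, 2110: 30 days.
Total: 3 + 92 + 30 = 125 days.
125 mod 7 = 6, so 6 days after Sunday is Saturday.

Saturday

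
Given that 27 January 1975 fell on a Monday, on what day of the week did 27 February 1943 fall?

Count forward from the earlier date (February 27, 1943) to the later (January 27, 1975):
From February 27, 1943 to February 27, 1974: 31 years, of which 8 contain a Feb 29 — 23×365 + 8×366 = 11323 days.
February 1974: 28 − 27 = 1 day remains (1974 is not a leap year, so February has 28 days).
Then 10 full months totalling 306 days.
January 1–27, 1975: 27 days.
Residual: 334 days.
Total: 11657 days.
11657 mod 7 = 2, so 2 days before Monday is Saturday.

Saturday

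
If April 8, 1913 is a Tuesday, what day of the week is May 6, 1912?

Monday

Count forward from the earlier date (May 6, 1912) to the later (April 8, 1913):
Day-of-year of May 6, 1912: 127.
Day-of-year of April 8, 1913: 98.
1912 has 366 days, so 366 − 127 = 239 days remain in 1912.
Total: 239 + 98 = 337 days.
337 mod 7 = 1, so 1 day before Tuesday is Monday.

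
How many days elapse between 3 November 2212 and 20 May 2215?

928

Day-of-year of November 3, 2212: 308.
Day-of-year of May 20, 2215: 140.
2212 has 366 days, so 366 − 308 = 58 days remain in 2212.
Full years: 2213: 365; 2214: 365. Sum = 730.
Total: 58 + 730 + 140 = 928 days.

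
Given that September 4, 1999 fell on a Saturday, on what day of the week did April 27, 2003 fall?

Sunday

September 4, 1999 → September 4, 2000: 366 days (2000 is a leap year (divisible by 400)).
September 4, 2000 → September 4, 2001: 365 days.
September 4, 2001 → September 4, 2002: 365 days.
September 2002: 30 − 4 = 26 days remain.
Then October (31), November (30), December (31), January (31), February 2003 (28), March (31): 31 + 30 + 31 + 31 + 28 + 31 = 182 days.
April 1–27, 2003: 27 days.
Residual: 235 days.
Total: 1331 days.
1331 mod 7 = 1, so 1 day after Saturday is Sunday.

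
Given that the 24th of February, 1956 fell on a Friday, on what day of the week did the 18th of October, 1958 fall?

Saturday

February 1956: 29 − 24 = 5 days remain (1956 is a leap year, so February has 29 days).
Then 31 full months totalling 944 days.
October 1–18, 1958: 18 days.
Total: 5 + 944 + 18 = 967 days.
967 mod 7 = 1, so 1 day after Friday is Saturday.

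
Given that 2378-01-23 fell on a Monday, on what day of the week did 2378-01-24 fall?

Within January 2378: 24 − 23 = 1 day.
1 mod 7 = 1, so 1 day after Monday is Tuesday.

Tuesday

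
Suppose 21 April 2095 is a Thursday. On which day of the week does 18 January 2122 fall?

From April 21, 2095 to April 21, 2121: 26 years, of which 6 contain a Feb 29 — 20×365 + 6×366 = 9496 days.
(2100 is not a leap year (divisible by 100 but not 400).)
April 2121: 30 − 21 = 9 days remain.
Then May (31), June (30), July (31), August (31), September (30), October (31), November (30), December (31): 31 + 30 + 31 + 31 + 30 + 31 + 30 + 31 = 245 days.
January 1–18, 2122: 18 days.
Residual: 272 days.
Total: 9768 days.
9768 mod 7 = 3, so 3 days after Thursday is Sunday.

Sunday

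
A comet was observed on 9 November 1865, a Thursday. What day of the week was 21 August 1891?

Day-of-year of November 9, 1865: 313.
Day-of-year of August 21, 1891: 233.
1865 has 365 days, so 365 − 313 = 52 days remain in 1865.
Full years 1866–1890: 19 common + 6 leap = 19×365 + 6×366 = 9131 days.
Total: 52 + 9131 + 233 = 9416 days.
9416 mod 7 = 1, so 1 day after Thursday is Friday.

Friday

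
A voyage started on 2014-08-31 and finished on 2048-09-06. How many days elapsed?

12425

Day-of-year of August 31, 2014: 243.
Day-of-year of September 6, 2048: 250.
2014 has 365 days, so 365 − 243 = 122 days remain in 2014.
Full years 2015–2047: 25 common + 8 leap = 25×365 + 8×366 = 12053 days.
Total: 122 + 12053 + 250 = 12425 days.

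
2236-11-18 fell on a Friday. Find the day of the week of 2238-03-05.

November 2236: 30 − 18 = 12 days remain.
Then 15 full months totalling 455 days.
March 1–5, 2238: 5 days.
Total: 12 + 455 + 5 = 472 days.
472 mod 7 = 3, so 3 days after Friday is Monday.

Monday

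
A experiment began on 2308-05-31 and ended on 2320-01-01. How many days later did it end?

4232

Day-of-year of May 31, 2308: 152.
Day-of-year of January 1, 2320: 1.
2308 has 366 days, so 366 − 152 = 214 days remain in 2308.
Full years 2309–2319: 9 common + 2 leap = 9×365 + 2×366 = 4017 days.
Total: 214 + 4017 + 1 = 4232 days.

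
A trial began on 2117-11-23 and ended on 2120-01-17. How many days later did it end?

Day-of-year of November 23, 2117: 327.
Day-of-year of January 17, 2120: 17.
2117 has 365 days, so 365 − 327 = 38 days remain in 2117.
Full years: 2118: 365; 2119: 365. Sum = 730.
Total: 38 + 730 + 17 = 785 days.

785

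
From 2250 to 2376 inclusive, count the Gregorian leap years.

Years divisible by 4: 2252, 2256, …, 2376 — 32 in all.
Of these, 2300 is divisible by 100 but not 400, so not leap.
Leap years: 32 − 1 = 31.

31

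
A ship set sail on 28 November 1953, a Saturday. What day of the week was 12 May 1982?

From November 28, 1953 to November 28, 1981: 28 years, of which 7 contain a Feb 29 — 21×365 + 7×366 = 10227 days.
November 1981: 30 − 28 = 2 days remain.
Then December (31), January (31), February 1982 (28), March (31), April (30): 31 + 31 + 28 + 31 + 30 = 151 days.
May 1–12, 1982: 12 days.
Residual: 165 days.
Total: 10392 days.
10392 mod 7 = 4, so 4 days after Saturday is Wednesday.

Wednesday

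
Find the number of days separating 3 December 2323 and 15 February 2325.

December 2323: 31 − 3 = 28 days remain.
Then 13 full months totalling 397 days.
February 1–15, 2325: 15 days (2325 is not a leap year).
Total: 28 + 397 + 15 = 440 days.

440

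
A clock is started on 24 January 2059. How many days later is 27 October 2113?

19999

From January 24, 2059 to January 24, 2113: 54 years, of which 13 contain a Feb 29 — 41×365 + 13×366 = 19723 days.
(2100 is not a leap year (divisible by 100 but not 400).)
January 2113: 31 − 24 = 7 days remain.
Then February 2113 (28), March (31), April (30), May (31), June (30), July (31), August (31), September (30): 28 + 31 + 30 + 31 + 30 + 31 + 31 + 30 = 242 days.
October 1–27, 2113: 27 days.
Residual: 276 days.
Total: 19999 days.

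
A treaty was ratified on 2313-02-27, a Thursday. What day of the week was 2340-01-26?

Day-of-year of February 27, 2313: 58.
Day-of-year of January 26, 2340: 26.
2313 has 365 days, so 365 − 58 = 307 days remain in 2313.
Full years 2314–2339: 20 common + 6 leap = 20×365 + 6×366 = 9496 days.
Total: 307 + 9496 + 26 = 9829 days.
9829 mod 7 = 1, so 1 day after Thursday is Friday.

Friday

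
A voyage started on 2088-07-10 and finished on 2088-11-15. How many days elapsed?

128

July 2088: 31 − 10 = 21 days remain.
Then August (31), September (30), October (31): 31 + 30 + 31 = 92 days.
November 1–15, 2088: 15 days.
Total: 21 + 92 + 15 = 128 days.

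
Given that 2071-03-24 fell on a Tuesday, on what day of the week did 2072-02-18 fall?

March 2071: 31 − 24 = 7 days remain.
Then 10 full months totalling 306 days.
February 1–18, 2072: 18 days (2072 is a leap year).
Total: 7 + 306 + 18 = 331 days.
331 mod 7 = 2, so 2 days after Tuesday is Thursday.

Thursday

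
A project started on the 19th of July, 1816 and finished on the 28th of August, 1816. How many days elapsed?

40

July 1816: 31 − 19 = 12 days remain.
August 1–28, 1816: 28 days.
Total: 12 + 28 = 40 days.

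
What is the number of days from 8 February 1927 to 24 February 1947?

From February 8, 1927 to February 8, 1947: 20 years, of which 5 contain a Feb 29 — 15×365 + 5×366 = 7305 days.
Within February 1947: 24 − 8 = 16 days.
Total: 7321 days.

7321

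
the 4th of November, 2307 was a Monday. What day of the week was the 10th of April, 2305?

Monday

Count forward from the earlier date (April 10, 2305) to the later (November 4, 2307):
April 2305: 30 − 10 = 20 days remain.
Then 30 full months totalling 914 days.
November 1–4, 2307: 4 days.
Total: 20 + 914 + 4 = 938 days.
938 is a multiple of 7, so the 10th of April, 2305 falls on the same weekday: Monday.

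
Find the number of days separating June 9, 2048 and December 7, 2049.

June 2048: 30 − 9 = 21 days remain.
Then 17 full months totalling 518 days.
December 1–7, 2049: 7 days.
Total: 21 + 518 + 7 = 546 days.

546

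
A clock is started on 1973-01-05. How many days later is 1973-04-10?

January 1973: 31 − 5 = 26 days remain.
Then February 1973 (28), March (31): 28 + 31 = 59 days.
April 1–10, 1973: 10 days.
Total: 26 + 59 + 10 = 95 days.

95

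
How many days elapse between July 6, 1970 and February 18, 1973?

958

July 6, 1970 → July 6, 1971: 365 days.
July 6, 1971 → July 6, 1972: 366 days (1972 is a leap year).
July 1972: 31 − 6 = 25 days remain.
Then August (31), September (30), October (31), November (30), December (31), January (31): 31 + 30 + 31 + 30 + 31 + 31 = 184 days.
February 1–18, 1973: 18 days (1973 is not a leap year).
Residual: 227 days.
Total: 958 days.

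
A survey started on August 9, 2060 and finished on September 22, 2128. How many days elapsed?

24880

From August 9, 2060 to August 9, 2128: 68 years, of which 16 contain a Feb 29 — 52×365 + 16×366 = 24836 days.
(2100 is not a leap year (divisible by 100 but not 400).)
August 2128: 31 − 9 = 22 days remain.
September 1–22, 2128: 22 days.
Residual: 44 days.
Total: 24880 days.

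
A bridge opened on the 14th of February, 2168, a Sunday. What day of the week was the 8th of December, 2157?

Count forward from the earlier date (December 8, 2157) to the later (February 14, 2168):
From December 8, 2157 to December 8, 2167: 10 years, of which 2 contain a Feb 29 — 8×365 + 2×366 = 3652 days.
December 2167: 31 − 8 = 23 days remain.
Then January (31): 31 days.
February 1–14, 2168: 14 days (2168 is a leap year).
Residual: 68 days.
Total: 3720 days.
3720 mod 7 = 3, so 3 days before Sunday is Thursday.

Thursday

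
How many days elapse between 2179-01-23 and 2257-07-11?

28658

Day-of-year of January 23, 2179: 23.
Day-of-year of July 11, 2257: 192.
2179 has 365 days, so 365 − 23 = 342 days remain in 2179.
Full years 2180–2256: 58 common + 19 leap = 58×365 + 19×366 = 28124 days.
Total: 342 + 28124 + 192 = 28658 days.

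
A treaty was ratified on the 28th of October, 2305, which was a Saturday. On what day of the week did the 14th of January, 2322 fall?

From October 28, 2305 to October 28, 2321: 16 years, of which 4 contain a Feb 29 — 12×365 + 4×366 = 5844 days.
October 2321: 31 − 28 = 3 days remain.
Then November (30), December (31): 30 + 31 = 61 days.
January 1–14, 2322: 14 days.
Residual: 78 days.
Total: 5922 days.
5922 is a multiple of 7, so the 14th of January, 2322 falls on the same weekday: Saturday.

Saturday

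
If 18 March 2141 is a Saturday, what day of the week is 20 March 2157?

Sunday

Day-of-year of March 18, 2141: 77.
Day-of-year of March 20, 2157: 79.
2141 has 365 days, so 365 − 77 = 288 days remain in 2141.
Full years 2142–2156: 11 common + 4 leap = 11×365 + 4×366 = 5479 days.
Total: 288 + 5479 + 79 = 5846 days.
5846 mod 7 = 1, so 1 day after Saturday is Sunday.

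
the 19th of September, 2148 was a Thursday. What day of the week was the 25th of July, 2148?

Count forward from the earlier date (July 25, 2148) to the later (September 19, 2148):
July 2148: 31 − 25 = 6 days remain.
Then August (31): 31 days.
September 1–19, 2148: 19 days.
Total: 6 + 31 + 19 = 56 days.
56 is a multiple of 7, so the 25th of July, 2148 falls on the same weekday: Thursday.

Thursday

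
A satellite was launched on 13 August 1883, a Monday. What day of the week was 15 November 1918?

From August 13, 1883 to August 13, 1918: 35 years, of which 8 contain a Feb 29 — 27×365 + 8×366 = 12783 days.
(1900 is not a leap year (divisible by 100 but not 400).)
August 1918: 31 − 13 = 18 days remain.
Then September (30), October (31): 30 + 31 = 61 days.
November 1–15, 1918: 15 days.
Residual: 94 days.
Total: 12877 days.
12877 mod 7 = 4, so 4 days after Monday is Friday.

Friday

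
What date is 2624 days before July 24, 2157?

May 18, 2150

Count 2624 days before July 24, 2157:
From May 18, 2150 to May 18, 2157: 7 years, of which 2 contain a Feb 29 — 5×365 + 2×366 = 2557 days.
May 2157: 31 − 18 = 13 days remain.
Then June (30): 30 days.
July 1–24, 2157: 24 days.
Residual: 67 days.
Total: 2624 days.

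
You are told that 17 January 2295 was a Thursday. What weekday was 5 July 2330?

Saturday

Day-of-year of January 17, 2295: 17.
Day-of-year of July 5, 2330: 186.
2295 has 365 days, so 365 − 17 = 348 days remain in 2295.
Full years 2296–2329: 26 common + 8 leap = 26×365 + 8×366 = 12418 days.
Total: 348 + 12418 + 186 = 12952 days.
12952 mod 7 = 2, so 2 days after Thursday is Saturday.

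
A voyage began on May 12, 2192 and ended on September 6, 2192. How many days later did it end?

117

May 2192: 31 − 12 = 19 days remain.
Then June (30), July (31), August (31): 30 + 31 + 31 = 92 days.
September 1–6, 2192: 6 days.
Total: 19 + 92 + 6 = 117 days.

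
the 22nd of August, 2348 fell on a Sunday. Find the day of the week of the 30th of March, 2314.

Count forward from the earlier date (March 30, 2314) to the later (August 22, 2348):
From March 30, 2314 to March 30, 2348: 34 years, of which 9 contain a Feb 29 — 25×365 + 9×366 = 12419 days.
March 2348: 31 − 30 = 1 day remains.
Then April (30), May (31), June (30), July (31): 30 + 31 + 30 + 31 = 122 days.
August 1–22, 2348: 22 days.
Residual: 145 days.
Total: 12564 days.
12564 mod 7 = 6, so 6 days before Sunday is Monday.

Monday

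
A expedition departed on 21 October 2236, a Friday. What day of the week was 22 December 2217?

Monday

Count forward from the earlier date (December 22, 2217) to the later (October 21, 2236):
From December 22, 2217 to December 22, 2235: 18 years, of which 4 contain a Feb 29 — 14×365 + 4×366 = 6574 days.
December 2235: 31 − 22 = 9 days remain.
Then 9 full months totalling 274 days.
October 1–21, 2236: 21 days.
Residual: 304 days.
Total: 6878 days.
6878 mod 7 = 4, so 4 days before Friday is Monday.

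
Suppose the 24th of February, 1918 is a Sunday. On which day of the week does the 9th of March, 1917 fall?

Friday

Count forward from the earlier date (March 9, 1917) to the later (February 24, 1918):
March 1917: 31 − 9 = 22 days remain.
Then 10 full months totalling 306 days.
February 1–24, 1918: 24 days (1918 is not a leap year).
Residual: 352 days.
Total: 352 days.
352 mod 7 = 2, so 2 days before Sunday is Friday.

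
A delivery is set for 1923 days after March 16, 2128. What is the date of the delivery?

June 21, 2133

Count 1923 days after March 16, 2128:
March 16, 2128 → March 16, 2129: 365 days.
March 16, 2129 → March 16, 2130: 365 days.
March 16, 2130 → March 16, 2131: 365 days.
March 16, 2131 → March 16, 2132: 366 days (2132 is a leap year).
March 16, 2132 → March 16, 2133: 365 days.
March 2133: 31 − 16 = 15 days remain.
Then April (30), May (31): 30 + 31 = 61 days.
June 1–21, 2133: 21 days.
Residual: 97 days.
Total: 1923 days.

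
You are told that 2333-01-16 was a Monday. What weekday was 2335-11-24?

January 2333: 31 − 16 = 15 days remain.
Then 33 full months totalling 1003 days.
November 1–24, 2335: 24 days.
Total: 15 + 1003 + 24 = 1042 days.
1042 mod 7 = 6, so 6 days after Monday is Sunday.

Sunday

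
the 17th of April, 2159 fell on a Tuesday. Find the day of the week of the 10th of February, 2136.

Friday

Count forward from the earlier date (February 10, 2136) to the later (April 17, 2159):
From February 10, 2136 to February 10, 2159: 23 years, of which 6 contain a Feb 29 — 17×365 + 6×366 = 8401 days.
February 2159: 28 − 10 = 18 days remain (2159 is not a leap year, so February has 28 days).
Then March (31): 31 days.
April 1–17, 2159: 17 days.
Residual: 66 days.
Total: 8467 days.
8467 mod 7 = 4, so 4 days before Tuesday is Friday.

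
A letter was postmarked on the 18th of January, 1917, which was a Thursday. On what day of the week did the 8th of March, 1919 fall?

Day-of-year of January 18, 1917: 18.
Day-of-year of March 8, 1919: 67.
1917 has 365 days, so 365 − 18 = 347 days remain in 1917.
Full years: 1918: 365. Sum = 365.
Total: 347 + 365 + 67 = 779 days.
779 mod 7 = 2, so 2 days after Thursday is Saturday.

Saturday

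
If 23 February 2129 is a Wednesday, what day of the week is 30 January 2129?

Sunday

Count forward from the earlier date (January 30, 2129) to the later (February 23, 2129):
January 2129: 31 − 30 = 1 day remains.
February 1–23, 2129: 23 days (2129 is not a leap year).
Total: 1 + 23 = 24 days.
24 mod 7 = 3, so 3 days before Wednesday is Sunday.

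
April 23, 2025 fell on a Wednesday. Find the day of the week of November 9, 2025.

Sunday

April 2025: 30 − 23 = 7 days remain.
Then May (31), June (30), July (31), August (31), September (30), October (31): 31 + 30 + 31 + 31 + 30 + 31 = 184 days.
November 1–9, 2025: 9 days.
Total: 7 + 184 + 9 = 200 days.
200 mod 7 = 4, so 4 days after Wednesday is Sunday.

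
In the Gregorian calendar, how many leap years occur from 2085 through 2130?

10

Years divisible by 4 in [2085, 2130]: 2088, 2092, 2096, 2100, 2104, 2108, 2112, 2116, 2120, 2124, 2128.
Of these, 2100 is divisible by 100 but not 400, so not leap.
Leap years: 11 − 1 = 10.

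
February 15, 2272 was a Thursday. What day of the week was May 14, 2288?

Day-of-year of February 15, 2272: 46.
Day-of-year of May 14, 2288: 135.
2272 has 366 days, so 366 − 46 = 320 days remain in 2272.
Full years 2273–2287: 12 common + 3 leap = 12×365 + 3×366 = 5478 days.
Total: 320 + 5478 + 135 = 5933 days.
5933 mod 7 = 4, so 4 days after Thursday is Monday.

Monday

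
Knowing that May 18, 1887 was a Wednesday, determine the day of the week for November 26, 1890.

May 18, 1887 → May 18, 1888: 366 days (1888 is a leap year).
May 18, 1888 → May 18, 1889: 365 days.
May 18, 1889 → May 18, 1890: 365 days.
May 1890: 31 − 18 = 13 days remain.
Then June (30), July (31), August (31), September (30), October (31): 30 + 31 + 31 + 30 + 31 = 153 days.
November 1–26, 1890: 26 days.
Residual: 192 days.
Total: 1288 days.
1288 is a multiple of 7, so November 26, 1890 falls on the same weekday: Wednesday.

Wednesday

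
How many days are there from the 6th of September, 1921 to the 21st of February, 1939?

From September 6, 1921 to September 6, 1938: 17 years, of which 4 contain a Feb 29 — 13×365 + 4×366 = 6209 days.
September 1938: 30 − 6 = 24 days remain.
Then October (31), November (30), December (31), January (31): 31 + 30 + 31 + 31 = 123 days.
February 1–21, 1939: 21 days (1939 is not a leap year).
Residual: 168 days.
Total: 6377 days.

6377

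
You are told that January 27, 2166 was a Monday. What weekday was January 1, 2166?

Count forward from the earlier date (January 1, 2166) to the later (January 27, 2166):
Within January 2166: 27 − 1 = 26 days.
26 mod 7 = 5, so 5 days before Monday is Wednesday.

Wednesday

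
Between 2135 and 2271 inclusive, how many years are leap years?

33

Years divisible by 4: 2136, 2140, …, 2268 — 34 in all.
Of these, 2200 is divisible by 100 but not 400, so not leap.
Leap years: 34 − 1 = 33.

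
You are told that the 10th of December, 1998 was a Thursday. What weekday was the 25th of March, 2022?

Friday

Day-of-year of December 10, 1998: 344.
Day-of-year of March 25, 2022: 84.
1998 has 365 days, so 365 − 344 = 21 days remain in 1998.
Full years 1999–2021: 17 common + 6 leap = 17×365 + 6×366 = 8401 days.
Total: 21 + 8401 + 84 = 8506 days.
8506 mod 7 = 1, so 1 day after Thursday is Friday.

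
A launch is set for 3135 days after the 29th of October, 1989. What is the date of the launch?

the 30th of May, 1998

Count 3135 days after October 29, 1989:
From October 29, 1989 to October 29, 1997: 8 years, of which 2 contain a Feb 29 — 6×365 + 2×366 = 2922 days.
October 1997: 31 − 29 = 2 days remain.
Then November (30), December (31), January (31), February 1998 (28), March (31), April (30): 30 + 31 + 31 + 28 + 31 + 30 = 181 days.
May 1–30, 1998: 30 days.
Residual: 213 days.
Total: 3135 days.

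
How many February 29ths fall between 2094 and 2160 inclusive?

16

Years divisible by 4: 2096, 2100, …, 2160 — 17 in all.
Of these, 2100 is divisible by 100 but not 400, so not leap.
Leap years: 17 − 1 = 16.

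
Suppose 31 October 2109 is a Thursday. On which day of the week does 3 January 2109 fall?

Thursday

Count forward from the earlier date (January 3, 2109) to the later (October 31, 2109):
January 2109: 31 − 3 = 28 days remain.
Then February 2109 (28), March (31), April (30), May (31), June (30), July (31), August (31), September (30): 28 + 31 + 30 + 31 + 30 + 31 + 31 + 30 = 242 days.
October 1–31, 2109: 31 days.
Total: 28 + 242 + 31 = 301 days.
301 is a multiple of 7, so 3 January 2109 falls on the same weekday: Thursday.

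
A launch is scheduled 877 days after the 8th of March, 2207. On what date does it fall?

the 1st of August, 2209

Count 877 days after March 8, 2207:
Day-of-year of March 8, 2207: 67.
Day-of-year of August 1, 2209: 213.
2207 has 365 days, so 365 − 67 = 298 days remain in 2207.
Full years: 2208: 366. Sum = 366.
Total: 298 + 366 + 213 = 877 days.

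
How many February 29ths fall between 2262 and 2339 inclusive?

Years divisible by 4: 2264, 2268, …, 2336 — 19 in all.
Of these, 2300 is divisible by 100 but not 400, so not leap.
Leap years: 19 − 1 = 18.

18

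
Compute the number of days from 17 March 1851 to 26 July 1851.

131

March 1851: 31 − 17 = 14 days remain.
Then April (30), May (31), June (30): 30 + 31 + 30 = 91 days.
July 1–26, 1851: 26 days.
Total: 14 + 91 + 26 = 131 days.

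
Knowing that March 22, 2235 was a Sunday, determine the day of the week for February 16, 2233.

Count forward from the earlier date (February 16, 2233) to the later (March 22, 2235):
February 2233: 28 − 16 = 12 days remain (2233 is not a leap year, so February has 28 days).
Then 24 full months totalling 730 days.
March 1–22, 2235: 22 days.
Total: 12 + 730 + 22 = 764 days.
764 mod 7 = 1, so 1 day before Sunday is Saturday.

Saturday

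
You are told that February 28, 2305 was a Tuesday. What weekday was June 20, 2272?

Count forward from the earlier date (June 20, 2272) to the later (February 28, 2305):
Day-of-year of June 20, 2272: 172.
Day-of-year of February 28, 2305: 59.
2272 has 366 days, so 366 − 172 = 194 days remain in 2272.
Full years 2273–2304: 25 common + 7 leap = 25×365 + 7×366 = 11687 days.
Total: 194 + 11687 + 59 = 11940 days.
11940 mod 7 = 5, so 5 days before Tuesday is Thursday.

Thursday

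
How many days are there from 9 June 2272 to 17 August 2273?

June 2272: 30 − 9 = 21 days remain.
Then 13 full months totalling 396 days.
August 1–17, 2273: 17 days.
Total: 21 + 396 + 17 = 434 days.

434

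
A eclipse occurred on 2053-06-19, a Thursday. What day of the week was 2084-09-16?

Saturday

Day-of-year of June 19, 2053: 170.
Day-of-year of September 16, 2084: 260.
2053 has 365 days, so 365 − 170 = 195 days remain in 2053.
Full years 2054–2083: 23 common + 7 leap = 23×365 + 7×366 = 10957 days.
Total: 195 + 10957 + 260 = 11412 days.
11412 mod 7 = 2, so 2 days after Thursday is Saturday.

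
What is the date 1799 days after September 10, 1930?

August 14, 1935

Count 1799 days after September 10, 1930:
Day-of-year of September 10, 1930: 253.
Day-of-year of August 14, 1935: 226.
1930 has 365 days, so 365 − 253 = 112 days remain in 1930.
Full years: 1931: 365; 1932: 366; 1933: 365; 1934: 365. Sum = 1461.
Total: 112 + 1461 + 226 = 1799 days.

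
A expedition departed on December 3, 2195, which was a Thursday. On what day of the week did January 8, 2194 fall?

Count forward from the earlier date (January 8, 2194) to the later (December 3, 2195):
January 2194: 31 − 8 = 23 days remain.
Then 22 full months totalling 668 days.
December 1–3, 2195: 3 days.
Total: 23 + 668 + 3 = 694 days.
694 mod 7 = 1, so 1 day before Thursday is Wednesday.

Wednesday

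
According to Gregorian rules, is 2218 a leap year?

2218 is not a leap year.

No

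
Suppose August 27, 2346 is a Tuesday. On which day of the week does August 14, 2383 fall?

Sunday

From August 27, 2346 to August 27, 2382: 36 years, of which 9 contain a Feb 29 — 27×365 + 9×366 = 13149 days.
August 2382: 31 − 27 = 4 days remain.
Then 11 full months totalling 334 days.
August 1–14, 2383: 14 days.
Residual: 352 days.
Total: 13501 days.
13501 mod 7 = 5, so 5 days after Tuesday is Sunday.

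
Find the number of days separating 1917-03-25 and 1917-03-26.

Within March 1917: 26 − 25 = 1 day.

1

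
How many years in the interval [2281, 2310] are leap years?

6

Years divisible by 4 in [2281, 2310]: 2284, 2288, 2292, 2296, 2300, 2304, 2308.
Of these, 2300 is divisible by 100 but not 400, so not leap.
Leap years: 7 − 1 = 6.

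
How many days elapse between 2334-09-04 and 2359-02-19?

8934

From September 4, 2334 to September 4, 2358: 24 years, of which 6 contain a Feb 29 — 18×365 + 6×366 = 8766 days.
September 2358: 30 − 4 = 26 days remain.
Then October (31), November (30), December (31), January (31): 31 + 30 + 31 + 31 = 123 days.
February 1–19, 2359: 19 days (2359 is not a leap year).
Residual: 168 days.
Total: 8934 days.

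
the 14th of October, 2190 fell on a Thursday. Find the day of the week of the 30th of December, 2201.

Day-of-year of October 14, 2190: 287.
Day-of-year of December 30, 2201: 364.
2190 has 365 days, so 365 − 287 = 78 days remain in 2190.
Full years 2191–2200: 8 common + 2 leap = 8×365 + 2×366 = 3652 days.
Total: 78 + 3652 + 364 = 4094 days.
4094 mod 7 = 6, so 6 days after Thursday is Wednesday.

Wednesday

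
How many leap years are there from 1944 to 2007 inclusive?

16

Years divisible by 4: 1944, 1948, …, 2004 — 16 in all.
2000 is divisible by 400, so still leap.
No century exceptions apply. Count: 16.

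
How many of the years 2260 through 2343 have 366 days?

Years divisible by 4: 2260, 2264, …, 2340 — 21 in all.
Of these, 2300 is divisible by 100 but not 400, so not leap.
Leap years: 21 − 1 = 20.

20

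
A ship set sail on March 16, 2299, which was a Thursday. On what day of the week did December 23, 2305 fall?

Day-of-year of March 16, 2299: 75.
Day-of-year of December 23, 2305: 357.
2299 has 365 days, so 365 − 75 = 290 days remain in 2299.
Full years: 2300: 365; 2301: 365; 2302: 365; 2303: 365; 2304: 366. Sum = 1826.
Total: 290 + 1826 + 357 = 2473 days.
2473 mod 7 = 2, so 2 days after Thursday is Saturday.

Saturday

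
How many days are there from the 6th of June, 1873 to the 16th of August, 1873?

June 1873: 30 − 6 = 24 days remain.
Then July (31): 31 days.
August 1–16, 1873: 16 days.
Total: 24 + 31 + 16 = 71 days.

71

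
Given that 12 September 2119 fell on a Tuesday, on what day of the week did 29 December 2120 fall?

Sunday

September 2119: 30 − 12 = 18 days remain.
Then 14 full months totalling 427 days.
December 1–29, 2120: 29 days.
Total: 18 + 427 + 29 = 474 days.
474 mod 7 = 5, so 5 days after Tuesday is Sunday.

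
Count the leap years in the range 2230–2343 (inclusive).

27

Years divisible by 4: 2232, 2236, …, 2340 — 28 in all.
Of these, 2300 is divisible by 100 but not 400, so not leap.
Leap years: 28 − 1 = 27.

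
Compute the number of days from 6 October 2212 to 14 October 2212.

8

Within October 2212: 14 − 6 = 8 days.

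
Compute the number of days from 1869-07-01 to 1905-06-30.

13147

From July 1, 1869 to July 1, 1904: 35 years, of which 8 contain a Feb 29 — 27×365 + 8×366 = 12783 days.
(1900 is not a leap year (divisible by 100 but not 400).)
July 1904: 31 − 1 = 30 days remain.
Then 10 full months totalling 304 days.
June 1–30, 1905: 30 days.
Residual: 364 days.
Total: 13147 days.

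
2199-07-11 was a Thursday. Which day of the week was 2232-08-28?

Tuesday

From July 11, 2199 to July 11, 2232: 33 years, of which 8 contain a Feb 29 — 25×365 + 8×366 = 12053 days.
(2200 is not a leap year (divisible by 100 but not 400).)
July 2232: 31 − 11 = 20 days remain.
August 1–28, 2232: 28 days.
Residual: 48 days.
Total: 12101 days.
12101 mod 7 = 5, so 5 days after Thursday is Tuesday.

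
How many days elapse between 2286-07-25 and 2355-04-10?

From July 25, 2286 to July 25, 2354: 68 years, of which 16 contain a Feb 29 — 52×365 + 16×366 = 24836 days.
(2300 is not a leap year (divisible by 100 but not 400).)
July 2354: 31 − 25 = 6 days remain.
Then August (31), September (30), October (31), November (30), December (31), January (31), February 2355 (28), March (31): 31 + 30 + 31 + 30 + 31 + 31 + 28 + 31 = 243 days.
April 1–10, 2355: 10 days.
Residual: 259 days.
Total: 25095 days.

25095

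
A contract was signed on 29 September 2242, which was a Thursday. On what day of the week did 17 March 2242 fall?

Count forward from the earlier date (March 17, 2242) to the later (September 29, 2242):
March 2242: 31 − 17 = 14 days remain.
Then April (30), May (31), June (30), July (31), August (31): 30 + 31 + 30 + 31 + 31 = 153 days.
September 1–29, 2242: 29 days.
Total: 14 + 153 + 29 = 196 days.
196 is a multiple of 7, so 17 March 2242 falls on the same weekday: Thursday.

Thursday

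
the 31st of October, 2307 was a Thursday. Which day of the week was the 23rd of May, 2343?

Sunday

Day-of-year of October 31, 2307: 304.
Day-of-year of May 23, 2343: 143.
2307 has 365 days, so 365 − 304 = 61 days remain in 2307.
Full years 2308–2342: 26 common + 9 leap = 26×365 + 9×366 = 12784 days.
Total: 61 + 12784 + 143 = 12988 days.
12988 mod 7 = 3, so 3 days after Thursday is Sunday.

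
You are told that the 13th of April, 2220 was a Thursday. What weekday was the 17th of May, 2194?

Saturday

Count forward from the earlier date (May 17, 2194) to the later (April 13, 2220):
From May 17, 2194 to May 17, 2219: 25 years, of which 5 contain a Feb 29 — 20×365 + 5×366 = 9130 days.
(2200 is not a leap year (divisible by 100 but not 400).)
May 2219: 31 − 17 = 14 days remain.
Then 10 full months totalling 305 days.
April 1–13, 2220: 13 days.
Residual: 332 days.
Total: 9462 days.
9462 mod 7 = 5, so 5 days before Thursday is Saturday.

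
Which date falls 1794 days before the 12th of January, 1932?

the 13th of February, 1927

Count 1794 days before January 12, 1932:
February 13, 1927 → February 13, 1928: 365 days.
February 13, 1928 → February 13, 1929: 366 days (1928 is a leap year).
February 13, 1929 → February 13, 1930: 365 days.
February 13, 1930 → February 13, 1931: 365 days.
February 1931: 28 − 13 = 15 days remain (1931 is not a leap year, so February has 28 days).
Then 10 full months totalling 306 days.
January 1–12, 1932: 12 days.
Residual: 333 days.
Total: 1794 days.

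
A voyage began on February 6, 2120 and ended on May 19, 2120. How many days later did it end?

103

February 2120: 29 − 6 = 23 days remain (2120 is a leap year, so February has 29 days).
Then March (31), April (30): 31 + 30 = 61 days.
May 1–19, 2120: 19 days.
Total: 23 + 61 + 19 = 103 days.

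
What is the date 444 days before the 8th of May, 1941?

the 19th of February, 1940

Count 444 days before May 8, 1941:
Day-of-year of February 19, 1940: 50.
Day-of-year of May 8, 1941: 128.
1940 has 366 days, so 366 − 50 = 316 days remain in 1940.
Total: 316 + 128 = 444 days.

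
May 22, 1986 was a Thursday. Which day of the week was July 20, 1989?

Thursday

May 22, 1986 → May 22, 1987: 365 days.
May 22, 1987 → May 22, 1988: 366 days (1988 is a leap year).
May 22, 1988 → May 22, 1989: 365 days.
May 1989: 31 − 22 = 9 days remain.
Then June (30): 30 days.
July 1–20, 1989: 20 days.
Residual: 59 days.
Total: 1155 days.
1155 is a multiple of 7, so July 20, 1989 falls on the same weekday: Thursday.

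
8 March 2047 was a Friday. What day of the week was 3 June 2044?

Friday

Count forward from the earlier date (June 3, 2044) to the later (March 8, 2047):
June 3, 2044 → June 3, 2045: 365 days.
June 3, 2045 → June 3, 2046: 365 days.
June 2046: 30 − 3 = 27 days remain.
Then July (31), August (31), September (30), October (31), November (30), December (31), January (31), February 2047 (28): 31 + 31 + 30 + 31 + 30 + 31 + 31 + 28 = 243 days.
March 1–8, 2047: 8 days.
Residual: 278 days.
Total: 1008 days.
1008 is a multiple of 7, so 3 June 2044 falls on the same weekday: Friday.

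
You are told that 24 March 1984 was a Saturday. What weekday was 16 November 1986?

Day-of-year of March 24, 1984: 84.
Day-of-year of November 16, 1986: 320.
1984 has 366 days, so 366 − 84 = 282 days remain in 1984.
Full years: 1985: 365. Sum = 365.
Total: 282 + 365 + 320 = 967 days.
967 mod 7 = 1, so 1 day after Saturday is Sunday.

Sunday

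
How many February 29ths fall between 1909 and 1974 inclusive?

Years divisible by 4: 1912, 1916, …, 1972 — 16 in all.
No century exceptions apply. Count: 16.

16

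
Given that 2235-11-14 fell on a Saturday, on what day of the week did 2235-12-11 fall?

November 2235: 30 − 14 = 16 days remain.
December 1–11, 2235: 11 days.
Total: 16 + 11 = 27 days.
27 mod 7 = 6, so 6 days after Saturday is Friday.

Friday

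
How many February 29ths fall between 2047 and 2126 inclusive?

19

Years divisible by 4: 2048, 2052, …, 2124 — 20 in all.
Of these, 2100 is divisible by 100 but not 400, so not leap.
Leap years: 20 − 1 = 19.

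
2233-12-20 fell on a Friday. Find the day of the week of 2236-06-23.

Day-of-year of December 20, 2233: 354.
Day-of-year of June 23, 2236: 175.
2233 has 365 days, so 365 − 354 = 11 days remain in 2233.
Full years: 2234: 365; 2235: 365. Sum = 730.
Total: 11 + 730 + 175 = 916 days.
916 mod 7 = 6, so 6 days after Friday is Thursday.

Thursday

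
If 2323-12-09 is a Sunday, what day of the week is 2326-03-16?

December 9, 2323 → December 9, 2324: 366 days (2324 is a leap year).
December 9, 2324 → December 9, 2325: 365 days.
December 2325: 31 − 9 = 22 days remain.
Then January (31), February 2326 (28): 31 + 28 = 59 days.
March 1–16, 2326: 16 days.
Residual: 97 days.
Total: 828 days.
828 mod 7 = 2, so 2 days after Sunday is Tuesday.

Tuesday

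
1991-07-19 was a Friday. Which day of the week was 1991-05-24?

Count forward from the earlier date (May 24, 1991) to the later (July 19, 1991):
May 1991: 31 − 24 = 7 days remain.
Then June (30): 30 days.
July 1–19, 1991: 19 days.
Total: 7 + 30 + 19 = 56 days.
56 is a multiple of 7, so 1991-05-24 falls on the same weekday: Friday.

Friday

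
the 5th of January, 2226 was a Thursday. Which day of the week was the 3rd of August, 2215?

Count forward from the earlier date (August 3, 2215) to the later (January 5, 2226):
Day-of-year of August 3, 2215: 215.
Day-of-year of January 5, 2226: 5.
2215 has 365 days, so 365 − 215 = 150 days remain in 2215.
Full years 2216–2225: 7 common + 3 leap = 7×365 + 3×366 = 3653 days.
Total: 150 + 3653 + 5 = 3808 days.
3808 is a multiple of 7, so the 3rd of August, 2215 falls on the same weekday: Thursday.

Thursday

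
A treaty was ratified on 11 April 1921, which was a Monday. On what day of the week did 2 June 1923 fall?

April 11, 1921 → April 11, 1922: 365 days.
April 11, 1922 → April 11, 1923: 365 days.
April 1923: 30 − 11 = 19 days remain.
Then May (31): 31 days.
June 1–2, 1923: 2 days.
Residual: 52 days.
Total: 782 days.
782 mod 7 = 5, so 5 days after Monday is Saturday.

Saturday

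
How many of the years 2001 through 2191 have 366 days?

46

Years divisible by 4: 2004, 2008, …, 2188 — 47 in all.
Of these, 2100 is divisible by 100 but not 400, so not leap.
Leap years: 47 − 1 = 46.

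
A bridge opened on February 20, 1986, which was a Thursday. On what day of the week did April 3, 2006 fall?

Monday

Day-of-year of February 20, 1986: 51.
Day-of-year of April 3, 2006: 93.
1986 has 365 days, so 365 − 51 = 314 days remain in 1986.
Full years 1987–2005: 14 common + 5 leap = 14×365 + 5×366 = 6940 days.
Total: 314 + 6940 + 93 = 7347 days.
7347 mod 7 = 4, so 4 days after Thursday is Monday.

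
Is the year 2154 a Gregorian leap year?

No

2154 is not a leap year.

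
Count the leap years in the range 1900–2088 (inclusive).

47

Years divisible by 4: 1900, 1904, …, 2088 — 48 in all.
Of these, 1900 is divisible by 100 but not 400, so not leap.
2000 is divisible by 400, so still leap.
Leap years: 48 − 1 = 47.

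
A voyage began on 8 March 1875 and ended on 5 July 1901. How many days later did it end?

Day-of-year of March 8, 1875: 67.
Day-of-year of July 5, 1901: 186.
1875 has 365 days, so 365 − 67 = 298 days remain in 1875.
Full years 1876–1900: 19 common + 6 leap = 19×365 + 6×366 = 9131 days.
Total: 298 + 9131 + 186 = 9615 days.

9615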